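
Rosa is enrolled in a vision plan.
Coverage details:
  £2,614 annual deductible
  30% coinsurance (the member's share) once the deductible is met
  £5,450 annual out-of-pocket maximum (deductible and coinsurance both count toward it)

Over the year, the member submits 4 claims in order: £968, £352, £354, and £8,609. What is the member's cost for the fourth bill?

#1 (£968): all of it applies to the deductible. Cost to member: £968. OOP to date £968.
#2 (£352): fully absorbed by the deductible. Cost to member: £352. OOP to date £1,320.
#3 (£354): fully absorbed by the deductible. Member owes £354 (running OOP £1,674).
#4 (£8,609): £940 to deductible, leaving £7,669; 30% of £7,669 = £2,300.70. Cost to member: £3,240.70. OOP to date £4,914.70.

£3,240.70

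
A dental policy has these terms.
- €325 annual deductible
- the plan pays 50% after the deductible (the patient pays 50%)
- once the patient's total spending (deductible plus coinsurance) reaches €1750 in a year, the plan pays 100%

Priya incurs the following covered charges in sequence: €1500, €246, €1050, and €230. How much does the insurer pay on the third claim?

Bill 1, €1500: €325 to deductible, leaving €1175; 50% of €1175 = €587.50. Patient owes €912.50 (running OOP €912.50). Plan pays €1500 − €912.50 = €587.50.
Bill 2, €246: deductible already satisfied, so patient's share is 50% × €246 = €123. Patient owes €123 (running OOP €1035.50). Plan pays €246 − €123 = €123.
Bill 3, €1050: deductible already satisfied, so patient's share is 50% × €1050 = €525. Patient owes €525 (running OOP €1560.50). Plan pays €1050 − €525 = €525.

€525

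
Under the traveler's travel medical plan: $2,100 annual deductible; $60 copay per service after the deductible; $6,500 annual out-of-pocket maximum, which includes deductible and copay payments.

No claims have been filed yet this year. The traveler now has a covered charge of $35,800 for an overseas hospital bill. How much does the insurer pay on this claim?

Deductible not yet touched, so the first $2,100 of the bill goes to the deductible.
That leaves $35,800 − $2,100 = $33,700 for the copay.
Copay on this service: $60.
That puts the traveler's cost at $2,100 + $60 = $2,160 before any cap.
Cumulative spending $0 + $2,160 = $2,160 stays under the $6,500 maximum.
Insurer pays the balance: $35,800 − $2,160 = $33,640.

$33,640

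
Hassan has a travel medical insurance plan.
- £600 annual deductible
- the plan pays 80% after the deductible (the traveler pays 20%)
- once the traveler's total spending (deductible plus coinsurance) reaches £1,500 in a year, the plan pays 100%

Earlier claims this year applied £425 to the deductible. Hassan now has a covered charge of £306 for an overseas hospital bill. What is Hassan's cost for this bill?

Remaining deductible: £600 − £425 = £175.
After the £175 deductible portion, £306 − £175 = £131 is subject to coinsurance.
20% of £131 = £26.20 falls to the traveler.
That puts the traveler's cost at £175 + £26.20 = £201.20 before any cap.
Cumulative spending £425 + £201.20 = £626.20 stays under the £1,500 maximum.

£201.20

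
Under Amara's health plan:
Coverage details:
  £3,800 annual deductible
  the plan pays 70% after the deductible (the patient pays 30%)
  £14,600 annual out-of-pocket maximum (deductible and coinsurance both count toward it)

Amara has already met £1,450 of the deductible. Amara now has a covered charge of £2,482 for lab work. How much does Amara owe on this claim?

£2,389.60

£1,450 of the £3,800 deductible is already met, leaving £2,350.
The remaining £132 (= £2,482 − £2,350) moves to coinsurance.
Patient's 30% share of £132 is £39.60.
So the patient owes £2,350 + £39.60 = £2,389.60 before any cap.
Year-to-date out-of-pocket becomes £1,450 + £2,389.60 = £3,839.60, still under the £14,600 maximum, so no cap applies.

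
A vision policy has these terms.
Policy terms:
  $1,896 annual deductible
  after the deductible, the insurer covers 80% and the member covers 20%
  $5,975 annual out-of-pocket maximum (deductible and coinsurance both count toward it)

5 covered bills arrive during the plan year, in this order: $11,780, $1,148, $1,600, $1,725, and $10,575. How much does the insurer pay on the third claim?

Claim 1 — $11,780: $1,896 finishes the deductible; $9,884 goes to coinsurance; 20% of $9,884 = $1,976.80. Member pays $3,872.80; OOP now $3,872.80. Insurer: $11,780 − $3,872.80 = $7,907.20.
Claim 2 — $1,148: 20% coinsurance on $1,148 = $229.60. Member owes $229.60 (running OOP $4,102.40). Insurer: $1,148 − $229.60 = $918.40.
Claim 3 — $1,600: deductible met; 20% of $1,600 = $320. Cost to member: $320. OOP to date $4,422.40. Plan pays $1,600 − $320 = $1,280.

$1,280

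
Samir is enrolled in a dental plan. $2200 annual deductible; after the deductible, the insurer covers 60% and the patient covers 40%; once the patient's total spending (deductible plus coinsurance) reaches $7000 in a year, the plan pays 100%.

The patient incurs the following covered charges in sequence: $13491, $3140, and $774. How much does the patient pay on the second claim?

Bill 1, $13491: $2200 finishes the deductible; $11291 goes to coinsurance; coinsurance $11291 × 40% = $4516.40. Patient pays $6716.40; OOP now $6716.40.
Bill 2, $3140: deductible met; 40% of $3140 = $1256. OOP would hit $7972.40 > $7000, so the cap limits the patient to $7000 − $6716.40 = $283.60.

$283.60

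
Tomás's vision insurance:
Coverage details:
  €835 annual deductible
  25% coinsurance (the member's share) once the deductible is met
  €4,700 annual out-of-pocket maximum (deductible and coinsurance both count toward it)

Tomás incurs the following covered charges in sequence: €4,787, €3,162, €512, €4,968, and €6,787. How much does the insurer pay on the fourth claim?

€3,726

Bill 1, €4,787: deductible takes €835, €3,952 remains; 25% of €3,952 = €988. Cost to member: €1,823. OOP to date €1,823. Insurer: €4,787 − €1,823 = €2,964.
Bill 2, €3,162: deductible already satisfied, so member's share is 25% × €3,162 = €790.50. Member pays €790.50; OOP now €2,613.50. Insurer: €3,162 − €790.50 = €2,371.50.
Bill 3, €512: deductible already satisfied, so member's share is 25% × €512 = €128. Member owes €128 (running OOP €2,741.50). Insurer: €512 − €128 = €384.
Bill 4, €4,968: deductible met; 25% of €4,968 = €1,242. Cost to member: €1,242. OOP to date €3,983.50. Plan pays €4,968 − €1,242 = €3,726.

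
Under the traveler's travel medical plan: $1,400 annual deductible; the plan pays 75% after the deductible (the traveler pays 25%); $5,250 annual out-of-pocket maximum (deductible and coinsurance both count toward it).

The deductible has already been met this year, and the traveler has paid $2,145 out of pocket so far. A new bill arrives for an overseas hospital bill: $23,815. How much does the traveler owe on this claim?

$3,105

With the deductible met, the entire $23,815 is subject to coinsurance.
Traveler's 25% share of $23,815 is $5,953.75.
Year-to-date out-of-pocket would reach $2,145 + $5,953.75 = $8,098.75, above the $5,250 maximum, so the traveler pays only $5,250 − $2,145 = $3,105.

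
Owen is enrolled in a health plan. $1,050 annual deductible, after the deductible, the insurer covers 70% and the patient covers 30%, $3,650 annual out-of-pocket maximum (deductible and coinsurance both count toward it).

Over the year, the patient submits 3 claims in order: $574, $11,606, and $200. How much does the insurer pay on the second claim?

$8,530

Claim 1 ($574): entire amount goes to the deductible. Patient owes $574 (running OOP $574). Insurer: $574 − $574 = $0.
Claim 2 ($11,606): deductible takes $476, $11,130 remains; coinsurance $11,130 × 30% = $3,339. Deductible plus coinsurance: $476 + $3,339 = $3,815. Adding that to $574 gives $4,389, past the $3,650 cap; patient pays only $3,650 − $574 = $3,076. Plan pays $11,606 − $3,076 = $8,530.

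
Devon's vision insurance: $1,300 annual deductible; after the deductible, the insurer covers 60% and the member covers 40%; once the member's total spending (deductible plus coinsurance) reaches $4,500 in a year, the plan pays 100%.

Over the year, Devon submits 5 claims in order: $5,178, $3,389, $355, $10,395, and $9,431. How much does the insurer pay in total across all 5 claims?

$24,248

Claim 1 ($5,178): $1,300 to deductible, leaving $3,878; 40% of $3,878 = $1,551.20. Cost to member: $2,851.20. OOP to date $2,851.20. Plan pays $5,178 − $2,851.20 = $2,326.80.
Claim 2 ($3,389): deductible already satisfied, so member's share is 40% × $3,389 = $1,355.60. Cost to member: $1,355.60. OOP to date $4,206.80. Insurer: $3,389 − $1,355.60 = $2,033.40.
Claim 3 ($355): deductible met; 40% of $355 = $142. Cost to member: $142. OOP to date $4,348.80. Insurer: $355 − $142 = $213.
Claim 4 ($10,395): 40% coinsurance on $10,395 = $4,158. Adding that to $4,348.80 gives $8,506.80, past the $4,500 cap; member pays only $4,500 − $4,348.80 = $151.20. Plan pays $10,395 − $151.20 = $10,243.80.
Claim 5 ($9,431): 40% coinsurance on $9,431 = $3,772.40. OOP would hit $8,272.40 > $4,500, so the cap limits the member to $4,500 − $4,500 = $0. Insurer: $9,431 − $0 = $9,431.
Insurer total = bills − member's total = $28,748 − $4,500 = $24,248.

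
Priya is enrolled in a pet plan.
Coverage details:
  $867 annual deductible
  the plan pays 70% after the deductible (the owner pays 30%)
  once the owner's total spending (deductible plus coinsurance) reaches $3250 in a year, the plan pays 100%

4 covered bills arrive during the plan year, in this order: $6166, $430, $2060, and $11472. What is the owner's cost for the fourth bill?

$46.30

Bill 1, $6166: $867 finishes the deductible; $5299 goes to coinsurance; owner's 30% is $1589.70. Owner owes $2456.70 (running OOP $2456.70).
Bill 2, $430: deductible already satisfied, so owner's share is 30% × $430 = $129. Cost to owner: $129. OOP to date $2585.70.
Bill 3, $2060: deductible met; 30% of $2060 = $618. Owner pays $618; OOP now $3203.70.
Bill 4, $11472: 30% coinsurance on $11472 = $3441.60. OOP would hit $6645.30 > $3250, so the cap limits the owner to $3250 − $3203.70 = $46.30.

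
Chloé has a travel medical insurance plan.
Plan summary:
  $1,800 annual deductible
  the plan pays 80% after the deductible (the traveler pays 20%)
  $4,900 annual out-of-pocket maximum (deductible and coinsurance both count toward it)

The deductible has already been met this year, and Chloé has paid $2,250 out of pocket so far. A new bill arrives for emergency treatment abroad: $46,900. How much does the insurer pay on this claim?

$44,250

With the deductible met, the entire $46,900 is subject to coinsurance.
Coinsurance: $46,900 × 20% = $9,380.
Year-to-date out-of-pocket would reach $2,250 + $9,380 = $11,630, above the $4,900 maximum, so the traveler pays only $4,900 − $2,250 = $2,650.
Insurer pays the balance: $46,900 − $2,650 = $44,250.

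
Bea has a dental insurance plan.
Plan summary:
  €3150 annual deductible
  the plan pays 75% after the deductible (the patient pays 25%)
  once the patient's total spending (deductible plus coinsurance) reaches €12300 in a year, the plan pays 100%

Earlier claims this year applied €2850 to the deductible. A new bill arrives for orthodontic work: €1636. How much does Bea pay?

€634

€2850 of the €3150 deductible is already met, leaving €300.
The remaining €1336 (= €1636 − €300) moves to coinsurance.
25% of €1336 = €334 falls to the patient.
So the patient owes €300 + €334 = €634 before any cap.
Year-to-date out-of-pocket becomes €2850 + €634 = €3484, still under the €12300 maximum, so no cap applies.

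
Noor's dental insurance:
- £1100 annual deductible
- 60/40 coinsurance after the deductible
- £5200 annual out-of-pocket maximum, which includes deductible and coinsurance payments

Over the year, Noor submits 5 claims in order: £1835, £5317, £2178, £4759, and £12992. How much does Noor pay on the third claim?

Claim 1 — £1835: deductible takes £1100, £735 remains; patient's 40% is £294. Cost to patient: £1394. OOP to date £1394.
Claim 2 — £5317: deductible met; 40% of £5317 = £2126.80. Cost to patient: £2126.80. OOP to date £3520.80.
Claim 3 — £2178: deductible met; 40% of £2178 = £871.20. Patient owes £871.20 (running OOP £4392).

£871.20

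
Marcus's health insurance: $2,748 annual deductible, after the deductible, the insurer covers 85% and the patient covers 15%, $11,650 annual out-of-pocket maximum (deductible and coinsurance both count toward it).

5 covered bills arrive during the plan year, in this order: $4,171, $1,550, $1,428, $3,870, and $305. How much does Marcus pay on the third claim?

$214.20

Claim 1 — $4,171: $2,748 finishes the deductible; $1,423 goes to coinsurance; coinsurance $1,423 × 15% = $213.45. Patient pays $2,961.45; OOP now $2,961.45.
Claim 2 — $1,550: 15% coinsurance on $1,550 = $232.50. Patient owes $232.50 (running OOP $3,193.95).
Claim 3 — $1,428: deductible already satisfied, so patient's share is 15% × $1,428 = $214.20. Patient owes $214.20 (running OOP $3,408.15).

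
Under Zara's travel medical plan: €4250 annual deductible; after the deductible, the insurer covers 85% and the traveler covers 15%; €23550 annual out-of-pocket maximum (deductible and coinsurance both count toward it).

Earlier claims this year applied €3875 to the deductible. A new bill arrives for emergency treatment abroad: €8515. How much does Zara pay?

€3875 of the €4250 deductible is already met, leaving €375.
The remaining €8140 (= €8515 − €375) moves to coinsurance.
15% of €8140 = €1221 falls to the traveler.
Traveler responsibility before any cap: €375 + €1221 = €1596.
Cumulative spending €3875 + €1596 = €5471 stays under the €23550 maximum.

€1596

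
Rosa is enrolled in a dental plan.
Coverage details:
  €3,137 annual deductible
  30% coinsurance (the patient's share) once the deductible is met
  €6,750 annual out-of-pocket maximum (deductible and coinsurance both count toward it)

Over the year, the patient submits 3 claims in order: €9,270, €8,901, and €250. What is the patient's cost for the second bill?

€1,773.10

Bill 1, €9,270: €3,137 finishes the deductible; €6,133 goes to coinsurance; coinsurance €6,133 × 30% = €1,839.90. Patient owes €4,976.90 (running OOP €4,976.90).
Bill 2, €8,901: 30% coinsurance on €8,901 = €2,670.30. That would push OOP to €7,647.20, over the €6,750 cap, so patient pays €6,750 − €4,976.90 = €1,773.10.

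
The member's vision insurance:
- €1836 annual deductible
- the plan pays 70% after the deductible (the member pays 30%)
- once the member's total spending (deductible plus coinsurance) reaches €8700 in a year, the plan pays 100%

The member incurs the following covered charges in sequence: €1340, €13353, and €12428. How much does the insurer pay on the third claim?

Bill 1, €1340: entire amount goes to the deductible. Member owes €1340 (running OOP €1340). Plan pays €1340 − €1340 = €0.
Bill 2, €13353: deductible takes €496, €12857 remains; 30% of €12857 = €3857.10. Member pays €4353.10; OOP now €5693.10. Plan pays €13353 − €4353.10 = €8999.90.
Bill 3, €12428: 30% coinsurance on €12428 = €3728.40. That would push OOP to €9421.50, over the €8700 cap, so member pays €8700 − €5693.10 = €3006.90. Plan pays €12428 − €3006.90 = €9421.10.

€9421.10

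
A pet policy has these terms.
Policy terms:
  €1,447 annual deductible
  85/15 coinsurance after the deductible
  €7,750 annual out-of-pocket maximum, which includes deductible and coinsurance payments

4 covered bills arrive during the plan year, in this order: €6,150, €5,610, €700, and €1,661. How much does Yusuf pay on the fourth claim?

€249.15

#1 (€6,150): deductible takes €1,447, €4,703 remains; owner's 15% is €705.45. Cost to owner: €2,152.45. OOP to date €2,152.45.
#2 (€5,610): deductible met; 15% of €5,610 = €841.50. Owner owes €841.50 (running OOP €2,993.95).
#3 (€700): deductible already satisfied, so owner's share is 15% × €700 = €105. Owner owes €105 (running OOP €3,098.95).
#4 (€1,661): deductible met; 15% of €1,661 = €249.15. Cost to owner: €249.15. OOP to date €3,348.10.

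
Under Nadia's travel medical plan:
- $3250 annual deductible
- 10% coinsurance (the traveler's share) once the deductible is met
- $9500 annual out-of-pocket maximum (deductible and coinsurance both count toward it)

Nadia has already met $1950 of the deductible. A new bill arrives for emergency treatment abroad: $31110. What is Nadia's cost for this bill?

$1950 of the $3250 deductible is already met, leaving $1300.
The remaining $29810 (= $31110 − $1300) moves to coinsurance.
10% of $29810 = $2981 falls to the traveler.
Traveler responsibility before any cap: $1300 + $2981 = $4281.
Year-to-date out-of-pocket becomes $1950 + $4281 = $6231, still under the $9500 maximum, so no cap applies.

$4281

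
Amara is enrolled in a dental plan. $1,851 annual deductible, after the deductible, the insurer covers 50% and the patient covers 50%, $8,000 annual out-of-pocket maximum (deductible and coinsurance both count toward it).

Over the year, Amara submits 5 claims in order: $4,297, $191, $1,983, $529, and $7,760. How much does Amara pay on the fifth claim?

Claim 1 ($4,297): deductible takes $1,851, $2,446 remains; patient's 50% is $1,223. Patient pays $3,074; OOP now $3,074.
Claim 2 ($191): deductible met; 50% of $191 = $95.50. Cost to patient: $95.50. OOP to date $3,169.50.
Claim 3 ($1,983): 50% coinsurance on $1,983 = $991.50. Cost to patient: $991.50. OOP to date $4,161.
Claim 4 ($529): 50% coinsurance on $529 = $264.50. Patient pays $264.50; OOP now $4,425.50.
Claim 5 ($7,760): deductible met; 50% of $7,760 = $3,880. OOP would hit $8,305.50 > $8,000, so the cap limits the patient to $8,000 − $4,425.50 = $3,574.50.

$3,574.50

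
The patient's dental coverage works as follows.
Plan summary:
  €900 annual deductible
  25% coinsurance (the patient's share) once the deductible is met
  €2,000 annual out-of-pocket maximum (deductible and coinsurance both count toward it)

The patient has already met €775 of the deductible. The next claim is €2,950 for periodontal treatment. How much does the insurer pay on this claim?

Deductible still to meet: €900 − €775 = €125.
That leaves €2,950 − €125 = €2,825 for coinsurance.
Coinsurance: €2,825 × 25% = €706.25.
That puts the patient's cost at €125 + €706.25 = €831.25 before any cap.
Year-to-date out-of-pocket becomes €775 + €831.25 = €1,606.25, still under the €2,000 maximum, so no cap applies.
Insurer pays the balance: €2,950 − €831.25 = €2,118.75.

€2,118.75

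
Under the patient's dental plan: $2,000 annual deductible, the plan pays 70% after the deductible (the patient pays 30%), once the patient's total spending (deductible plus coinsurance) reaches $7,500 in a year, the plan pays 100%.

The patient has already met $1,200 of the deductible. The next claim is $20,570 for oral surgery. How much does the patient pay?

$1,200 of the $2,000 deductible is already met, leaving $800.
That leaves $20,570 − $800 = $19,770 for coinsurance.
30% of $19,770 = $5,931 falls to the patient.
Patient responsibility before any cap: $800 + $5,931 = $6,731.
Adding $6,731 to the $1,200 already spent would give $7,931, which exceeds the $7,500 cap; the patient pays just $7,500 − $1,200 = $6,300.

$6,300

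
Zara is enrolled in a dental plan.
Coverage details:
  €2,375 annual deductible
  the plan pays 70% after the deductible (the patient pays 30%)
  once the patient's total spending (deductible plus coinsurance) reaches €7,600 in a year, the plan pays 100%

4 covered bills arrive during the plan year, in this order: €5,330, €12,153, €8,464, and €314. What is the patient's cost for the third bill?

#1 (€5,330): deductible takes €2,375, €2,955 remains; patient's 30% is €886.50. Patient owes €3,261.50 (running OOP €3,261.50).
#2 (€12,153): deductible met; 30% of €12,153 = €3,645.90. Patient pays €3,645.90; OOP now €6,907.40.
#3 (€8,464): 30% coinsurance on €8,464 = €2,539.20. Adding that to €6,907.40 gives €9,446.60, past the €7,600 cap; patient pays only €7,600 − €6,907.40 = €692.60.

€692.60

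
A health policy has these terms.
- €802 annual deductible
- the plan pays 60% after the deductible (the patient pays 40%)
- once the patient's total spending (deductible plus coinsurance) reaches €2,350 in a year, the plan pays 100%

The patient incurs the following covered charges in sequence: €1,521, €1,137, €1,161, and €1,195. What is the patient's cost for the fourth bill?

€341.20

Claim 1 — €1,521: deductible takes €802, €719 remains; 40% of €719 = €287.60. Patient owes €1,089.60 (running OOP €1,089.60).
Claim 2 — €1,137: deductible met; 40% of €1,137 = €454.80. Patient pays €454.80; OOP now €1,544.40.
Claim 3 — €1,161: deductible already satisfied, so patient's share is 40% × €1,161 = €464.40. Cost to patient: €464.40. OOP to date €2,008.80.
Claim 4 — €1,195: deductible already satisfied, so patient's share is 40% × €1,195 = €478. That would push OOP to €2,486.80, over the €2,350 cap, so patient pays €2,350 − €2,008.80 = €341.20.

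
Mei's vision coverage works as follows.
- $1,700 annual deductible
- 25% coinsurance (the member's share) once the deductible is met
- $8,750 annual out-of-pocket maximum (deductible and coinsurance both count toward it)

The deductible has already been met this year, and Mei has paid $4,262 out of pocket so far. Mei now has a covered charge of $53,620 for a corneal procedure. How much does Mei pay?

With the deductible met, the entire $53,620 is subject to coinsurance.
25% of $53,620 = $13,405 falls to the member.
Adding $13,405 to the $4,262 already spent would give $17,667, which exceeds the $8,750 cap; the member pays just $8,750 − $4,262 = $4,488.

$4,488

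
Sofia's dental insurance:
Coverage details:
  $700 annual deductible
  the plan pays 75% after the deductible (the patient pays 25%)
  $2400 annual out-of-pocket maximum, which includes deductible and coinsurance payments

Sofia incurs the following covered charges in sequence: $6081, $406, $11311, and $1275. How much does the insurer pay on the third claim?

Claim 1 ($6081): $700 to deductible, leaving $5381; 25% of $5381 = $1345.25. Patient owes $2045.25 (running OOP $2045.25). Insurer: $6081 − $2045.25 = $4035.75.
Claim 2 ($406): deductible met; 25% of $406 = $101.50. Patient pays $101.50; OOP now $2146.75. Plan pays $406 − $101.50 = $304.50.
Claim 3 ($11311): 25% coinsurance on $11311 = $2827.75. Adding that to $2146.75 gives $4974.50, past the $2400 cap; patient pays only $2400 − $2146.75 = $253.25. Insurer: $11311 − $253.25 = $11057.75.

$11057.75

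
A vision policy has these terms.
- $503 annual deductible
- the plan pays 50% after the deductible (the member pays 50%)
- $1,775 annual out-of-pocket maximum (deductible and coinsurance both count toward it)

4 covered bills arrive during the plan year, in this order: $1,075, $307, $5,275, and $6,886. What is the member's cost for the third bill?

Claim 1 — $1,075: $503 finishes the deductible; $572 goes to coinsurance; coinsurance $572 × 50% = $286. Member owes $789 (running OOP $789).
Claim 2 — $307: deductible met; 50% of $307 = $153.50. Member owes $153.50 (running OOP $942.50).
Claim 3 — $5,275: deductible already satisfied, so member's share is 50% × $5,275 = $2,637.50. OOP would hit $3,580 > $1,775, so the cap limits the member to $1,775 − $942.50 = $832.50.

$832.50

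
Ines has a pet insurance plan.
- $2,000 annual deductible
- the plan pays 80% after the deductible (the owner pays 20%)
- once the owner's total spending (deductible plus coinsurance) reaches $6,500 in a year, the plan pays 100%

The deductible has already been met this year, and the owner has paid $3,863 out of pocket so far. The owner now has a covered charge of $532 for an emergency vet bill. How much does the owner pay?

With the deductible met, the entire $532 is subject to coinsurance.
20% of $532 = $106.40 falls to the owner.
Cumulative spending $3,863 + $106.40 = $3,969.40 stays under the $6,500 maximum.

$106.40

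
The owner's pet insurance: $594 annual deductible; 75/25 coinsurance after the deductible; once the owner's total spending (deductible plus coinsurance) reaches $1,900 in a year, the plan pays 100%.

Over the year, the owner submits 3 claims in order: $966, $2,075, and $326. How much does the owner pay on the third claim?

$81.50

Claim 1 ($966): $594 finishes the deductible; $372 goes to coinsurance; coinsurance $372 × 25% = $93. Owner pays $687; OOP now $687.
Claim 2 ($2,075): deductible already satisfied, so owner's share is 25% × $2,075 = $518.75. Cost to owner: $518.75. OOP to date $1,205.75.
Claim 3 ($326): deductible met; 25% of $326 = $81.50. Owner owes $81.50 (running OOP $1,287.25).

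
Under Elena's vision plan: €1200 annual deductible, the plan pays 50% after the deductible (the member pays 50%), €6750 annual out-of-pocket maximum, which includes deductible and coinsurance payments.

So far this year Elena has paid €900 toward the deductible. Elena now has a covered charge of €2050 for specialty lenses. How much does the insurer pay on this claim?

€900 of the €1200 deductible is already met, leaving €300.
After the €300 deductible portion, €2050 − €300 = €1750 is subject to coinsurance.
Coinsurance: €1750 × 50% = €875.
Member responsibility before any cap: €300 + €875 = €1175.
Total out-of-pocket so far would be €900 + €1175 = €2075, below the €6750 cap — no reduction.
The insurer covers the remainder: €2050 − €1175 = €875.

€875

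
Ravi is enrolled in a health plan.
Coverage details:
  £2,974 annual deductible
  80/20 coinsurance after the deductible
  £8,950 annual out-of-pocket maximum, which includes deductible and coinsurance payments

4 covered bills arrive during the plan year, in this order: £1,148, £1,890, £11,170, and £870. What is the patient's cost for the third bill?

£2,234

Claim 1 — £1,148: entire amount goes to the deductible. Cost to patient: £1,148. OOP to date £1,148.
Claim 2 — £1,890: deductible takes £1,826, £64 remains; 20% of £64 = £12.80. Cost to patient: £1,838.80. OOP to date £2,986.80.
Claim 3 — £11,170: deductible already satisfied, so patient's share is 20% × £11,170 = £2,234. Patient owes £2,234 (running OOP £5,220.80).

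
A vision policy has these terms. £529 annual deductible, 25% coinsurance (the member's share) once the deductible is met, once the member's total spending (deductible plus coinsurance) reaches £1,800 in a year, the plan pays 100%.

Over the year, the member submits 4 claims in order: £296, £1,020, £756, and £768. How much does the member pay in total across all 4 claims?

£1,106.75

#1 (£296): entire amount goes to the deductible. Cost to member: £296. OOP to date £296.
#2 (£1,020): deductible takes £233, £787 remains; coinsurance £787 × 25% = £196.75. Member pays £429.75; OOP now £725.75.
#3 (£756): deductible met; 25% of £756 = £189. Member pays £189; OOP now £914.75.
#4 (£768): 25% coinsurance on £768 = £192. Member pays £192; OOP now £1,106.75.
Summing the member's payments: £296 + £429.75 + £189 + £192 = £1,106.75.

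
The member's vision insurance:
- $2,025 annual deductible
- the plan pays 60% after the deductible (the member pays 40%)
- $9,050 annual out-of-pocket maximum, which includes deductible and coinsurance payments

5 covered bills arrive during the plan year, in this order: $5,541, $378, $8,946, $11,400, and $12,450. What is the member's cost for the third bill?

#1 ($5,541): $2,025 to deductible, leaving $3,516; member's 40% is $1,406.40. Cost to member: $3,431.40. OOP to date $3,431.40.
#2 ($378): deductible already satisfied, so member's share is 40% × $378 = $151.20. Member pays $151.20; OOP now $3,582.60.
#3 ($8,946): 40% coinsurance on $8,946 = $3,578.40. Member owes $3,578.40 (running OOP $7,161).

$3,578.40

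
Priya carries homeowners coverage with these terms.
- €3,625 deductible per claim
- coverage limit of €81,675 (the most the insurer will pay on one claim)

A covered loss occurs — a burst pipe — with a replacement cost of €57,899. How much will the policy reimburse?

€54,274

After the deductible, €57,899 − €3,625 = €54,274 remains.
€54,274 ≤ €81,675, so the limit doesn't bind; insurer pays €54,274.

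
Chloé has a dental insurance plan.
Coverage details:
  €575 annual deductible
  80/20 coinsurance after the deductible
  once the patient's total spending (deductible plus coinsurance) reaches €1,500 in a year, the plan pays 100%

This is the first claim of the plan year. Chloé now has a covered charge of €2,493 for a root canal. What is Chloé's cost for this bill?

€958.60

Deductible not yet touched, so the first €575 of the bill goes to the deductible.
The remaining €1,918 (= €2,493 − €575) moves to coinsurance.
Coinsurance: €1,918 × 20% = €383.60.
Patient responsibility before any cap: €575 + €383.60 = €958.60.
Year-to-date out-of-pocket becomes €0 + €958.60 = €958.60, still under the €1,500 maximum, so no cap applies.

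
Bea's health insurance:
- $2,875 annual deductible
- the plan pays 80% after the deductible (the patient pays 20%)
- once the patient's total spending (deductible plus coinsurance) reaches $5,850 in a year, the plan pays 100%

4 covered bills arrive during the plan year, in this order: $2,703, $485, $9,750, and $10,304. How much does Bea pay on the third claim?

$1,950

Bill 1, $2,703: all of it applies to the deductible. Cost to patient: $2,703. OOP to date $2,703.
Bill 2, $485: $172 to deductible, leaving $313; coinsurance $313 × 20% = $62.60. Patient owes $234.60 (running OOP $2,937.60).
Bill 3, $9,750: 20% coinsurance on $9,750 = $1,950. Patient pays $1,950; OOP now $4,887.60.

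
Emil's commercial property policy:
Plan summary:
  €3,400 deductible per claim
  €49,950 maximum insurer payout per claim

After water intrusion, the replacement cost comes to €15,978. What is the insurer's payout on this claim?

After the deductible, €15,978 − €3,400 = €12,578 remains.
€12,578 ≤ €49,950, so the limit doesn't bind; insurer pays €12,578.

€12,578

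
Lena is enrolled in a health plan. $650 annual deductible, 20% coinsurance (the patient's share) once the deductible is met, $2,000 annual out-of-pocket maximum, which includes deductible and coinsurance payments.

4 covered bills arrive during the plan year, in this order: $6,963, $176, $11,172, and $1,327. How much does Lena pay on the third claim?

Claim 1 ($6,963): deductible takes $650, $6,313 remains; patient's 20% is $1,262.60. Patient pays $1,912.60; OOP now $1,912.60.
Claim 2 ($176): deductible met; 20% of $176 = $35.20. Patient owes $35.20 (running OOP $1,947.80).
Claim 3 ($11,172): 20% coinsurance on $11,172 = $2,234.40. OOP would hit $4,182.20 > $2,000, so the cap limits the patient to $2,000 − $1,947.80 = $52.20.

$52.20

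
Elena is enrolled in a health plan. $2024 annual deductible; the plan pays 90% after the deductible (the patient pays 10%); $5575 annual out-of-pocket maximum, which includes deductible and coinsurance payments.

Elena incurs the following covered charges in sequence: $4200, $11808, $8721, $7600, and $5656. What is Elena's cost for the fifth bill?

$520.50

#1 ($4200): deductible takes $2024, $2176 remains; patient's 10% is $217.60. Patient owes $2241.60 (running OOP $2241.60).
#2 ($11808): deductible already satisfied, so patient's share is 10% × $11808 = $1180.80. Patient pays $1180.80; OOP now $3422.40.
#3 ($8721): 10% coinsurance on $8721 = $872.10. Patient owes $872.10 (running OOP $4294.50).
#4 ($7600): 10% coinsurance on $7600 = $760. Patient pays $760; OOP now $5054.50.
#5 ($5656): 10% coinsurance on $5656 = $565.60. That would push OOP to $5620.10, over the $5575 cap, so patient pays $5575 − $5054.50 = $520.50.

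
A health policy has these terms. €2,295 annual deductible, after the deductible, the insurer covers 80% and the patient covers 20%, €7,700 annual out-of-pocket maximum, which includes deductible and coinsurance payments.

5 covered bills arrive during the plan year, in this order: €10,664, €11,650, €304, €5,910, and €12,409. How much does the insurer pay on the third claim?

Claim 1 (€10,664): €2,295 to deductible, leaving €8,369; 20% of €8,369 = €1,673.80. Patient pays €3,968.80; OOP now €3,968.80. Plan pays €10,664 − €3,968.80 = €6,695.20.
Claim 2 (€11,650): 20% coinsurance on €11,650 = €2,330. Patient owes €2,330 (running OOP €6,298.80). Plan pays €11,650 − €2,330 = €9,320.
Claim 3 (€304): deductible met; 20% of €304 = €60.80. Patient owes €60.80 (running OOP €6,359.60). Plan pays €304 − €60.80 = €243.20.

€243.20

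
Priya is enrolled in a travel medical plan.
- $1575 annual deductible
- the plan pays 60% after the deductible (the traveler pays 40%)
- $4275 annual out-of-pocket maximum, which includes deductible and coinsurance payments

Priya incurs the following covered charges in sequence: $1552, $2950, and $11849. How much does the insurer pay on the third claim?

Bill 1, $1552: entire amount goes to the deductible. Traveler pays $1552; OOP now $1552. Insurer: $1552 − $1552 = $0.
Bill 2, $2950: deductible takes $23, $2927 remains; traveler's 40% is $1170.80. Traveler pays $1193.80; OOP now $2745.80. Insurer: $2950 − $1193.80 = $1756.20.
Bill 3, $11849: deductible met; 40% of $11849 = $4739.60. OOP would hit $7485.40 > $4275, so the cap limits the traveler to $4275 − $2745.80 = $1529.20. Plan pays $11849 − $1529.20 = $10319.80.

$10319.80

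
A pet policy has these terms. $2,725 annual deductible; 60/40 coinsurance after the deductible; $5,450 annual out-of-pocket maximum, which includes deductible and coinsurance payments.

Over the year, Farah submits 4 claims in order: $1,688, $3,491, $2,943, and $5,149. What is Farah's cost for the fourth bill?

#1 ($1,688): all of it applies to the deductible. Cost to owner: $1,688. OOP to date $1,688.
#2 ($3,491): $1,037 to deductible, leaving $2,454; coinsurance $2,454 × 40% = $981.60. Cost to owner: $2,018.60. OOP to date $3,706.60.
#3 ($2,943): deductible already satisfied, so owner's share is 40% × $2,943 = $1,177.20. Owner pays $1,177.20; OOP now $4,883.80.
#4 ($5,149): deductible already satisfied, so owner's share is 40% × $5,149 = $2,059.60. Adding that to $4,883.80 gives $6,943.40, past the $5,450 cap; owner pays only $5,450 − $4,883.80 = $566.20.

$566.20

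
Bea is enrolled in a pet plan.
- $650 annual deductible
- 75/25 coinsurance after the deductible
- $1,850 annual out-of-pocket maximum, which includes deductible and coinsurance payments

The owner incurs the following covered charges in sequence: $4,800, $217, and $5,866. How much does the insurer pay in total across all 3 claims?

$9,033

Claim 1 ($4,800): $650 to deductible, leaving $4,150; coinsurance $4,150 × 25% = $1,037.50. Owner owes $1,687.50 (running OOP $1,687.50). Insurer: $4,800 − $1,687.50 = $3,112.50.
Claim 2 ($217): deductible met; 25% of $217 = $54.25. Owner owes $54.25 (running OOP $1,741.75). Plan pays $217 − $54.25 = $162.75.
Claim 3 ($5,866): deductible already satisfied, so owner's share is 25% × $5,866 = $1,466.50. That would push OOP to $3,208.25, over the $1,850 cap, so owner pays $1,850 − $1,741.75 = $108.25. Plan pays $5,866 − $108.25 = $5,757.75.
Insurer total: $3,112.50 + $162.75 + $5,757.75 = $9,033.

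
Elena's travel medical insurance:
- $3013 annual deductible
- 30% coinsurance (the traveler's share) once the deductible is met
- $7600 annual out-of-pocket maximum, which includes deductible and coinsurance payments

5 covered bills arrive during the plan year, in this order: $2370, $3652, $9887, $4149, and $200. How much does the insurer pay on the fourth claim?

$3430.80

Claim 1 — $2370: entire amount goes to the deductible. Cost to traveler: $2370. OOP to date $2370. Plan pays $2370 − $2370 = $0.
Claim 2 — $3652: $643 to deductible, leaving $3009; traveler's 30% is $902.70. Traveler pays $1545.70; OOP now $3915.70. Insurer: $3652 − $1545.70 = $2106.30.
Claim 3 — $9887: deductible met; 30% of $9887 = $2966.10. Traveler pays $2966.10; OOP now $6881.80. Plan pays $9887 − $2966.10 = $6920.90.
Claim 4 — $4149: deductible met; 30% of $4149 = $1244.70. That would push OOP to $8126.50, over the $7600 cap, so traveler pays $7600 − $6881.80 = $718.20. Insurer: $4149 − $718.20 = $3430.80.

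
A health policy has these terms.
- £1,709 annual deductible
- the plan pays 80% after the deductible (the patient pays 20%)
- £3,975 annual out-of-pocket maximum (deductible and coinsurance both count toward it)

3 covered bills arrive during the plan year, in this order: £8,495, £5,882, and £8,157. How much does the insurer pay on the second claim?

£4,973.20

Claim 1 (£8,495): deductible takes £1,709, £6,786 remains; coinsurance £6,786 × 20% = £1,357.20. Patient pays £3,066.20; OOP now £3,066.20. Insurer: £8,495 − £3,066.20 = £5,428.80.
Claim 2 (£5,882): deductible already satisfied, so patient's share is 20% × £5,882 = £1,176.40. That would push OOP to £4,242.60, over the £3,975 cap, so patient pays £3,975 − £3,066.20 = £908.80. Plan pays £5,882 − £908.80 = £4,973.20.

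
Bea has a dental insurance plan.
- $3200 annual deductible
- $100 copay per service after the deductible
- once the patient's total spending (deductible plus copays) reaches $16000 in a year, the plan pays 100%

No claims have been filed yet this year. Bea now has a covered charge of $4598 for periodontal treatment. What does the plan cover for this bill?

$1298

The full $3200 deductible is still open; $3200 of this bill applies to it.
That leaves $4598 − $3200 = $1398 for the copay.
Copay on this service: $100.
Patient responsibility before any cap: $3200 + $100 = $3300.
Total out-of-pocket so far would be $0 + $3300 = $3300, below the $16000 cap — no reduction.
Insurer pays the balance: $4598 − $3300 = $1298.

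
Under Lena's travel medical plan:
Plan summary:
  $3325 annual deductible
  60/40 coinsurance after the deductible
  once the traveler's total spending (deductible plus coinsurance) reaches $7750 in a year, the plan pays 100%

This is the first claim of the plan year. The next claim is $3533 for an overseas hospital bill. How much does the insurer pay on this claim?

$124.80

The full $3325 deductible is still open; $3325 of this bill applies to it.
That leaves $3533 − $3325 = $208 for coinsurance.
40% of $208 = $83.20 falls to the traveler.
That puts the traveler's cost at $3325 + $83.20 = $3408.20 before any cap.
Total out-of-pocket so far would be $0 + $3408.20 = $3408.20, below the $7750 cap — no reduction.
The plan picks up $3533 − $3408.20 = $124.80.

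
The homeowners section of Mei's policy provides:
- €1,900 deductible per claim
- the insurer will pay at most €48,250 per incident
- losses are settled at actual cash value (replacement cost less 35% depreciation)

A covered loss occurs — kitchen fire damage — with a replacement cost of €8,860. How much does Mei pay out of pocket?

Depreciate 35%: the covered value is €8,860 × 0.65 = €5,759.
Less the €1,900 deductible: €5,759 − €1,900 = €3,859.
That's under the €48,250 cap, so the insurer reimburses the full €3,859.
Out of pocket: €8,860 − €3,859 = €5,001.

€5,001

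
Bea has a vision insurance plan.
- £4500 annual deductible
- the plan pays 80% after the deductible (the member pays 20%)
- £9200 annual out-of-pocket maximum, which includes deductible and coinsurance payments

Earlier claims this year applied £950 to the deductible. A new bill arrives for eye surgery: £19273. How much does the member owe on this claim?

Deductible still to meet: £4500 − £950 = £3550.
That leaves £19273 − £3550 = £15723 for coinsurance.
20% of £15723 = £3144.60 falls to the member.
That puts the member's cost at £3550 + £3144.60 = £6694.60 before any cap.
Year-to-date out-of-pocket becomes £950 + £6694.60 = £7644.60, still under the £9200 maximum, so no cap applies.

£6694.60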